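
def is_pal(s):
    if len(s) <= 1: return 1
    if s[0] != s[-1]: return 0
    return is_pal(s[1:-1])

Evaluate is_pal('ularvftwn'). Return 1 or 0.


is_pal('ularvftwn'): s[0]='u' != s[-1]='n' -> return 0
Result: 0 (not a palindrome)

0


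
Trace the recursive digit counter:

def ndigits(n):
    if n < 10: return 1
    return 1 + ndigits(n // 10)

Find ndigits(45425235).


ndigits(45425235) = 1 + ndigits(4542523)
ndigits(4542523) = 1 + ndigits(454252)
ndigits(454252) = 1 + ndigits(45425)
ndigits(45425) = 1 + ndigits(4542)
ndigits(4542) = 1 + ndigits(454)
ndigits(454) = 1 + ndigits(45)
ndigits(45) = 1 + ndigits(4)
ndigits(4) = 1  (base case: 4 < 10)
Unwinding: 1 + 1 + 1 + 1 + 1 + 1 + 1 + 1 = 8

8


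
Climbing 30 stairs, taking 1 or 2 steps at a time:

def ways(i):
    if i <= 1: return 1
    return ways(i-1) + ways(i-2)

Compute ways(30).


Building up from base cases:
ways(0) = 1
ways(1) = 1
ways(2) = ways(1) + ways(0) = 1 + 1 = 2
ways(3) = ways(2) + ways(1) = 2 + 1 = 3
ways(4) = ways(3) + ways(2) = 3 + 2 = 5
ways(5) = ways(4) + ways(3) = 5 + 3 = 8
ways(6) = ways(5) + ways(4) = 8 + 5 = 13
ways(7) = ways(6) + ways(5) = 13 + 8 = 21
ways(8) = ways(7) + ways(6) = 21 + 13 = 34
ways(9) = ways(8) + ways(7) = 34 + 21 = 55
ways(10) = ways(9) + ways(8) = 55 + 34 = 89
ways(11) = ways(10) + ways(9) = 89 + 55 = 144
ways(12) = ways(11) + ways(10) = 144 + 89 = 233
ways(13) = ways(12) + ways(11) = 233 + 144 = 377
ways(14) = ways(13) + ways(12) = 377 + 233 = 610
ways(15) = ways(14) + ways(13) = 610 + 377 = 987
ways(16) = ways(15) + ways(14) = 987 + 610 = 1597
ways(17) = ways(16) + ways(15) = 1597 + 987 = 2584
ways(18) = ways(17) + ways(16) = 2584 + 1597 = 4181
ways(19) = ways(18) + ways(17) = 4181 + 2584 = 6765
ways(20) = ways(19) + ways(18) = 6765 + 4181 = 10946
ways(21) = ways(20) + ways(19) = 10946 + 6765 = 17711
ways(22) = ways(21) + ways(20) = 17711 + 10946 = 28657
ways(23) = ways(22) + ways(21) = 28657 + 17711 = 46368
ways(24) = ways(23) + ways(22) = 46368 + 28657 = 75025
ways(25) = ways(24) + ways(23) = 75025 + 46368 = 121393
ways(26) = ways(25) + ways(24) = 121393 + 75025 = 196418
ways(27) = ways(26) + ways(25) = 196418 + 121393 = 317811
ways(28) = ways(27) + ways(26) = 317811 + 196418 = 514229
ways(29) = ways(28) + ways(27) = 514229 + 317811 = 832040
ways(30) = ways(29) + ways(28) = 832040 + 514229 = 1346269

1346269


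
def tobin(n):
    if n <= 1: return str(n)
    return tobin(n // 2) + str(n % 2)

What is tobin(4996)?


tobin(4996) = tobin(2498) + '0'
tobin(2498) = tobin(1249) + '0'
tobin(1249) = tobin(624) + '1'
tobin(624) = tobin(312) + '0'
tobin(312) = tobin(156) + '0'
tobin(156) = tobin(78) + '0'
tobin(78) = tobin(39) + '0'
tobin(39) = tobin(19) + '1'
tobin(19) = tobin(9) + '1'
tobin(9) = tobin(4) + '1'
tobin(4) = tobin(2) + '0'
tobin(2) = tobin(1) + '0'
tobin(1) = '1'  (base case)
Concatenating: '1' + '0' + '0' + '1' + '1' + '1' + '0' + '0' + '0' + '0' + '1' + '0' + '0' = '1001110000100'

1001110000100


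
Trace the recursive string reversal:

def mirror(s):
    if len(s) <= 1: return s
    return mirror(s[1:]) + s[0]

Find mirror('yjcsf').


mirror('yjcsf') = mirror('jcsf') + 'y'
mirror('jcsf') = mirror('csf') + 'j'
mirror('csf') = mirror('sf') + 'c'
mirror('sf') = mirror('f') + 's'
mirror('f') = 'f'  (base case)
Concatenating: 'f' + 's' + 'c' + 'j' + 'y' = 'fscjy'

fscjy


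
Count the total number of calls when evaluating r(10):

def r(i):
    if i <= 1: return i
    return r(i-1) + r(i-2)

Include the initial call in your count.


Let C(n) = total calls for r(n)
C(0) = 1, C(1) = 1
C(2) = 1 + C(1) + C(0) = 1 + 1 + 1 = 3
C(3) = 1 + C(2) + C(1) = 1 + 3 + 1 = 5
C(4) = 1 + C(3) + C(2) = 1 + 5 + 3 = 9
C(5) = 1 + C(4) + C(3) = 1 + 9 + 5 = 15
C(6) = 1 + C(5) + C(4) = 1 + 15 + 9 = 25
C(7) = 1 + C(6) + C(5) = 1 + 25 + 15 = 41
C(8) = 1 + C(7) + C(6) = 1 + 41 + 25 = 67
C(9) = 1 + C(8) + C(7) = 1 + 67 + 41 = 109
C(10) = 1 + C(9) + C(8) = 1 + 109 + 67 = 177

177


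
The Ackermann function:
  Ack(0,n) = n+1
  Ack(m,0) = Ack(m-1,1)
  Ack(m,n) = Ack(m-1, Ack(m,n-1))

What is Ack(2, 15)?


Ack(2, 15) = Ack(1, Ack(2, 14))
  Ack(2, 14) = Ack(1, Ack(2, 13))
    Ack(2, 13) = Ack(1, Ack(2, 12))
      Ack(2, 12) = Ack(1, Ack(2, 11))
        Ack(2, 11) = Ack(1, Ack(2, 10))
          Ack(2, 10) = Ack(1, Ack(2, 9))
          Ack(2, 9) = Ack(1, Ack(2, 8))
          Ack(2, 8) = Ack(1, Ack(2, 7))
          Ack(2, 7) = Ack(1, Ack(2, 6))
          Ack(2, 6) = Ack(1, Ack(2, 5))
          Ack(2, 5) = Ack(1, Ack(2, 4))
          Ack(2, 4) = Ack(1, Ack(2, 3))
          Ack(2, 3) = Ack(1, Ack(2, 2))
          Ack(2, 2) = Ack(1, Ack(2, 1))
          Ack(2, 1) = Ack(1, Ack(2, 0))
          Ack(2, 0) = Ack(1, 1)
          Ack(1, 1) = Ack(0, Ack(1, 0))
          Ack(1, 0) = Ack(0, 1)
          Ack(0, 1) = 2
            = Ack(0, 2)
          Ack(0, 2) = 3
            = Ack(1, 3)
          Ack(1, 3) = Ack(0, Ack(1, 2))
          Ack(1, 2) = Ack(0, Ack(1, 1))
          Ack(1, 1) = Ack(0, Ack(1, 0))
... (trace truncated)
Result: Ack(2, 15) = 33

33


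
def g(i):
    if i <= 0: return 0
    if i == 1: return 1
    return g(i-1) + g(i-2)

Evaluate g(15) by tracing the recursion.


Computing g(15) bottom-up:
g(0) = 0
g(1) = 1
g(2) = g(1) + g(0) = 1 + 0 = 1
g(3) = g(2) + g(1) = 1 + 1 = 2
g(4) = g(3) + g(2) = 2 + 1 = 3
g(5) = g(4) + g(3) = 3 + 2 = 5
g(6) = g(5) + g(4) = 5 + 3 = 8
g(7) = g(6) + g(5) = 8 + 5 = 13
g(8) = g(7) + g(6) = 13 + 8 = 21
g(9) = g(8) + g(7) = 21 + 13 = 34
g(10) = g(9) + g(8) = 34 + 21 = 55
g(11) = g(10) + g(9) = 55 + 34 = 89
g(12) = g(11) + g(10) = 89 + 55 = 144
g(13) = g(12) + g(11) = 144 + 89 = 233
g(14) = g(13) + g(12) = 233 + 144 = 377
g(15) = g(14) + g(13) = 377 + 233 = 610

610


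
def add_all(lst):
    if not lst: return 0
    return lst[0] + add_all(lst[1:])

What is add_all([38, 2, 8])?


add_all([38, 2, 8]) = 38 + add_all([2, 8])
add_all([2, 8]) = 2 + add_all([8])
add_all([8]) = 8 + add_all([])
add_all([]) = 0  (base case)
Total: 38 + 2 + 8 + 0 = 48

48


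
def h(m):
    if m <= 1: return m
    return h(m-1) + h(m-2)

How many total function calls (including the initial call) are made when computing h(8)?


Let C(n) = total calls for h(n)
C(0) = 1, C(1) = 1
C(2) = 1 + C(1) + C(0) = 1 + 1 + 1 = 3
C(3) = 1 + C(2) + C(1) = 1 + 3 + 1 = 5
C(4) = 1 + C(3) + C(2) = 1 + 5 + 3 = 9
C(5) = 1 + C(4) + C(3) = 1 + 9 + 5 = 15
C(6) = 1 + C(5) + C(4) = 1 + 15 + 9 = 25
C(7) = 1 + C(6) + C(5) = 1 + 25 + 15 = 41
C(8) = 1 + C(7) + C(6) = 1 + 41 + 25 = 67

67


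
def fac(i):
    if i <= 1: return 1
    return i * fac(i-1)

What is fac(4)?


fac(4)
= 4 * fac(3)
= 4 * 3 * fac(2)
= 4 * 3 * 2 * fac(1)
= 4 * 3 * 2 * 1
= 24

24


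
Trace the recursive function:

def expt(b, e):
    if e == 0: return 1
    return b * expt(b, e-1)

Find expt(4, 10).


expt(4, 10)
= 4 * expt(4, 9)
= 4 * 4 * expt(4, 8)
= 4 * 4 * 4 * expt(4, 7)
= 4 * 4 * 4 * 4 * expt(4, 6)
= 4 * 4 * 4 * 4 * 4 * expt(4, 5)
= 4 * 4 * 4 * 4 * 4 * 4 * expt(4, 4)
= 4 * 4 * 4 * 4 * 4 * 4 * 4 * expt(4, 3)
= 4 * 4 * 4 * 4 * 4 * 4 * 4 * 4 * expt(4, 2)
= 4 * 4 * 4 * 4 * 4 * 4 * 4 * 4 * 4 * expt(4, 1)
= 4 * 4 * 4 * 4 * 4 * 4 * 4 * 4 * 4 * 4 * expt(4, 0)
= 4 * 4 * 4 * 4 * 4 * 4 * 4 * 4 * 4 * 4 * 1
= 1048576

1048576


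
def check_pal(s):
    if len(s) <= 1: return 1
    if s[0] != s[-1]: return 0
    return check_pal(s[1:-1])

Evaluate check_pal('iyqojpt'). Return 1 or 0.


check_pal('iyqojpt'): s[0]='i' != s[-1]='t' -> return 0
Result: 0 (not a palindrome)

0


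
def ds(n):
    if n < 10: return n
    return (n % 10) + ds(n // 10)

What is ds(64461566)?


ds(64461566) = 6 + ds(6446156)
ds(6446156) = 6 + ds(644615)
ds(644615) = 5 + ds(64461)
ds(64461) = 1 + ds(6446)
ds(6446) = 6 + ds(644)
ds(644) = 4 + ds(64)
ds(64) = 4 + ds(6)
ds(6) = 6  (base case)
Total: 6 + 6 + 5 + 1 + 6 + 4 + 4 + 6 = 38

38


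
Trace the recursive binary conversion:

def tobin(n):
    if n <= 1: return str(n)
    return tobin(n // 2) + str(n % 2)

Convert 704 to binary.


tobin(704) = tobin(352) + '0'
tobin(352) = tobin(176) + '0'
tobin(176) = tobin(88) + '0'
tobin(88) = tobin(44) + '0'
tobin(44) = tobin(22) + '0'
tobin(22) = tobin(11) + '0'
tobin(11) = tobin(5) + '1'
tobin(5) = tobin(2) + '1'
tobin(2) = tobin(1) + '0'
tobin(1) = '1'  (base case)
Concatenating: '1' + '0' + '1' + '1' + '0' + '0' + '0' + '0' + '0' + '0' = '1011000000'

1011000000


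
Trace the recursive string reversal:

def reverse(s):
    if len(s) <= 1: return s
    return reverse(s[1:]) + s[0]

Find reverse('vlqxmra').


reverse('vlqxmra') = reverse('lqxmra') + 'v'
reverse('lqxmra') = reverse('qxmra') + 'l'
reverse('qxmra') = reverse('xmra') + 'q'
reverse('xmra') = reverse('mra') + 'x'
reverse('mra') = reverse('ra') + 'm'
reverse('ra') = reverse('a') + 'r'
reverse('a') = 'a'  (base case)
Concatenating: 'a' + 'r' + 'm' + 'x' + 'q' + 'l' + 'v' = 'armxqlv'

armxqlv


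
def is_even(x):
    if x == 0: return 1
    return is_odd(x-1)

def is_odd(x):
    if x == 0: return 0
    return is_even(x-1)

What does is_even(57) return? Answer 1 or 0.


is_even(57) = is_odd(56)
is_odd(56) = is_even(55)
is_even(55) = is_odd(54)
is_odd(54) = is_even(53)
is_even(53) = is_odd(52)
is_odd(52) = is_even(51)
is_even(51) = is_odd(50)
is_odd(50) = is_even(49)
is_even(49) = is_odd(48)
is_odd(48) = is_even(47)
is_even(47) = is_odd(46)
is_odd(46) = is_even(45)
is_even(45) = is_odd(44)
is_odd(44) = is_even(43)
is_even(43) = is_odd(42)
is_odd(42) = is_even(41)
is_even(41) = is_odd(40)
is_odd(40) = is_even(39)
is_even(39) = is_odd(38)
is_odd(38) = is_even(37)
is_even(37) = is_odd(36)
is_odd(36) = is_even(35)
is_even(35) = is_odd(34)
is_odd(34) = is_even(33)
is_even(33) = is_odd(32)
is_odd(32) = is_even(31)
is_even(31) = is_odd(30)
is_odd(30) = is_even(29)
is_even(29) = is_odd(28)
is_odd(28) = is_even(27)
is_even(27) = is_odd(26)
is_odd(26) = is_even(25)
is_even(25) = is_odd(24)
is_odd(24) = is_even(23)
is_even(23) = is_odd(22)
is_odd(22) = is_even(21)
is_even(21) = is_odd(20)
is_odd(20) = is_even(19)
is_even(19) = is_odd(18)
is_odd(18) = is_even(17)
is_even(17) = is_odd(16)
is_odd(16) = is_even(15)
is_even(15) = is_odd(14)
is_odd(14) = is_even(13)
is_even(13) = is_odd(12)
is_odd(12) = is_even(11)
is_even(11) = is_odd(10)
is_odd(10) = is_even(9)
is_even(9) = is_odd(8)
is_odd(8) = is_even(7)
is_even(7) = is_odd(6)
is_odd(6) = is_even(5)
is_even(5) = is_odd(4)
is_odd(4) = is_even(3)
is_even(3) = is_odd(2)
is_odd(2) = is_even(1)
is_even(1) = is_odd(0)
is_odd(0) = 0  (base case)
Result: 0

0


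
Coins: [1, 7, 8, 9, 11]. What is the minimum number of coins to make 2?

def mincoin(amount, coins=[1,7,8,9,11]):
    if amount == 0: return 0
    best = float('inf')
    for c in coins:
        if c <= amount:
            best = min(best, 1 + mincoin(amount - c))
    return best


Building up with DP:
mincoin(0) = 0
mincoin(1) = min(1+mincoin(0)=1+0=1) = 1
mincoin(2) = min(1+mincoin(1)=1+1=2) = 2

2


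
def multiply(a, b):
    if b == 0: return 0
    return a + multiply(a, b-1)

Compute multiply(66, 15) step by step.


multiply(66, 15) = 66 + multiply(66, 14)
multiply(66, 14) = 66 + multiply(66, 13)
multiply(66, 13) = 66 + multiply(66, 12)
multiply(66, 12) = 66 + multiply(66, 11)
multiply(66, 11) = 66 + multiply(66, 10)
multiply(66, 10) = 66 + multiply(66, 9)
multiply(66, 9) = 66 + multiply(66, 8)
multiply(66, 8) = 66 + multiply(66, 7)
multiply(66, 7) = 66 + multiply(66, 6)
multiply(66, 6) = 66 + multiply(66, 5)
multiply(66, 5) = 66 + multiply(66, 4)
multiply(66, 4) = 66 + multiply(66, 3)
multiply(66, 3) = 66 + multiply(66, 2)
multiply(66, 2) = 66 + multiply(66, 1)
multiply(66, 1) = 66 + multiply(66, 0)
multiply(66, 0) = 0  (base case)
Total: 66 + 66 + 66 + 66 + 66 + 66 + 66 + 66 + 66 + 66 + 66 + 66 + 66 + 66 + 66 + 0 = 990

990


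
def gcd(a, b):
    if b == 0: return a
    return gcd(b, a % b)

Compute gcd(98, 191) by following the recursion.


gcd(98, 191) = gcd(191, 98)
gcd(191, 98) = gcd(98, 93)
gcd(98, 93) = gcd(93, 5)
gcd(93, 5) = gcd(5, 3)
gcd(5, 3) = gcd(3, 2)
gcd(3, 2) = gcd(2, 1)
gcd(2, 1) = gcd(1, 0)
gcd(1, 0) = 1  (base case)

1


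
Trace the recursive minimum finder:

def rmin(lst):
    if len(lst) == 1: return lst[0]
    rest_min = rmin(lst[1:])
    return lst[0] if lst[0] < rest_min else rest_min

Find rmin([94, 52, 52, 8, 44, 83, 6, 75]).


rmin([94, 52, 52, 8, 44, 83, 6, 75]): compare 94 with rmin([52, 52, 8, 44, 83, 6, 75])
rmin([52, 52, 8, 44, 83, 6, 75]): compare 52 with rmin([52, 8, 44, 83, 6, 75])
rmin([52, 8, 44, 83, 6, 75]): compare 52 with rmin([8, 44, 83, 6, 75])
rmin([8, 44, 83, 6, 75]): compare 8 with rmin([44, 83, 6, 75])
rmin([44, 83, 6, 75]): compare 44 with rmin([83, 6, 75])
rmin([83, 6, 75]): compare 83 with rmin([6, 75])
rmin([6, 75]): compare 6 with rmin([75])
rmin([75]) = 75  (base case)
Compare 6 with 75 -> 6
Compare 83 with 6 -> 6
Compare 44 with 6 -> 6
Compare 8 with 6 -> 6
Compare 52 with 6 -> 6
Compare 52 with 6 -> 6
Compare 94 with 6 -> 6

6


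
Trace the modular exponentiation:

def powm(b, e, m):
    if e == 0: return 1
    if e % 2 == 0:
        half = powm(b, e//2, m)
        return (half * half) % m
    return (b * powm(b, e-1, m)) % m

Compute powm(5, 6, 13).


powm(5, 6, 13): e is even, compute powm(5, 3, 13)
  powm(5, 3, 13): e is odd, compute powm(5, 2, 13)
    powm(5, 2, 13): e is even, compute powm(5, 1, 13)
      powm(5, 1, 13): e is odd, compute powm(5, 0, 13)
        powm(5, 0, 13) = 1
      (5 * 1) % 13 = 5
    half=5, (5*5) % 13 = 12
  (5 * 12) % 13 = 8
half=8, (8*8) % 13 = 12

12


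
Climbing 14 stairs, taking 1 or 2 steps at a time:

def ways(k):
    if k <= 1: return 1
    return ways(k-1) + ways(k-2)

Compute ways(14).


Building up from base cases:
ways(0) = 1
ways(1) = 1
ways(2) = ways(1) + ways(0) = 1 + 1 = 2
ways(3) = ways(2) + ways(1) = 2 + 1 = 3
ways(4) = ways(3) + ways(2) = 3 + 2 = 5
ways(5) = ways(4) + ways(3) = 5 + 3 = 8
ways(6) = ways(5) + ways(4) = 8 + 5 = 13
ways(7) = ways(6) + ways(5) = 13 + 8 = 21
ways(8) = ways(7) + ways(6) = 21 + 13 = 34
ways(9) = ways(8) + ways(7) = 34 + 21 = 55
ways(10) = ways(9) + ways(8) = 55 + 34 = 89
ways(11) = ways(10) + ways(9) = 89 + 55 = 144
ways(12) = ways(11) + ways(10) = 144 + 89 = 233
ways(13) = ways(12) + ways(11) = 233 + 144 = 377
ways(14) = ways(13) + ways(12) = 377 + 233 = 610

610


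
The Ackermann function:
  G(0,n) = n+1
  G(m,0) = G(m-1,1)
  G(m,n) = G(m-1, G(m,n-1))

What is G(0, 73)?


G(0, 73) = 74
Result: G(0, 73) = 74

74


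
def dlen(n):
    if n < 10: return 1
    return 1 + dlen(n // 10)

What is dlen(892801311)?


dlen(892801311) = 1 + dlen(89280131)
dlen(89280131) = 1 + dlen(8928013)
dlen(8928013) = 1 + dlen(892801)
dlen(892801) = 1 + dlen(89280)
dlen(89280) = 1 + dlen(8928)
dlen(8928) = 1 + dlen(892)
dlen(892) = 1 + dlen(89)
dlen(89) = 1 + dlen(8)
dlen(8) = 1  (base case: 8 < 10)
Unwinding: 1 + 1 + 1 + 1 + 1 + 1 + 1 + 1 + 1 = 9

9


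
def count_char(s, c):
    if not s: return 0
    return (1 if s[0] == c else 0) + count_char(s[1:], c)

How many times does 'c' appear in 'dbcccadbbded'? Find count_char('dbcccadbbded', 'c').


s[0]='d' != 'c' -> 0
s[0]='b' != 'c' -> 0
s[0]='c' == 'c' -> 1
s[0]='c' == 'c' -> 1
s[0]='c' == 'c' -> 1
s[0]='a' != 'c' -> 0
s[0]='d' != 'c' -> 0
s[0]='b' != 'c' -> 0
s[0]='b' != 'c' -> 0
s[0]='d' != 'c' -> 0
s[0]='e' != 'c' -> 0
s[0]='d' != 'c' -> 0
Sum: 0 + 0 + 1 + 1 + 1 + 0 + 0 + 0 + 0 + 0 + 0 + 0 = 3

3


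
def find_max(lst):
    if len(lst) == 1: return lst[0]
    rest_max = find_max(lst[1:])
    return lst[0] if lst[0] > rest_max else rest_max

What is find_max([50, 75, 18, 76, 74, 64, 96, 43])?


find_max([50, 75, 18, 76, 74, 64, 96, 43]): compare 50 with find_max([75, 18, 76, 74, 64, 96, 43])
find_max([75, 18, 76, 74, 64, 96, 43]): compare 75 with find_max([18, 76, 74, 64, 96, 43])
find_max([18, 76, 74, 64, 96, 43]): compare 18 with find_max([76, 74, 64, 96, 43])
find_max([76, 74, 64, 96, 43]): compare 76 with find_max([74, 64, 96, 43])
find_max([74, 64, 96, 43]): compare 74 with find_max([64, 96, 43])
find_max([64, 96, 43]): compare 64 with find_max([96, 43])
find_max([96, 43]): compare 96 with find_max([43])
find_max([43]) = 43  (base case)
Compare 96 with 43 -> 96
Compare 64 with 96 -> 96
Compare 74 with 96 -> 96
Compare 76 with 96 -> 96
Compare 18 with 96 -> 96
Compare 75 with 96 -> 96
Compare 50 with 96 -> 96

96


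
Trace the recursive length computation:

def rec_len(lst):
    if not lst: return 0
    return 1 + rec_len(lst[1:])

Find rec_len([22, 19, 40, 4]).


rec_len([22, 19, 40, 4]) = 1 + rec_len([19, 40, 4])
rec_len([19, 40, 4]) = 1 + rec_len([40, 4])
rec_len([40, 4]) = 1 + rec_len([4])
rec_len([4]) = 1 + rec_len([])
rec_len([]) = 0  (base case)
Unwinding: 1 + 1 + 1 + 1 + 0 = 4

4


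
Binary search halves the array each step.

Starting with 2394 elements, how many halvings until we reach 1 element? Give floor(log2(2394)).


2394 / 2 = 1197
1197 / 2 = 598
598 / 2 = 299
299 / 2 = 149
149 / 2 = 74
74 / 2 = 37
37 / 2 = 18
18 / 2 = 9
9 / 2 = 4
4 / 2 = 2
2 / 2 = 1
Reached 1 after 11 halvings

11


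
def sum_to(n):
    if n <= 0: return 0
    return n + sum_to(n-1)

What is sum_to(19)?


sum_to(19)
= 19 + 18 + 17 + 16 + 15 + 14 + 13 + 12 + 11 + 10 + 9 + 8 + 7 + 6 + 5 + 4 + 3 + 2 + 1 + sum_to(0)
= 19 + 18 + 17 + 16 + 15 + 14 + 13 + 12 + 11 + 10 + 9 + 8 + 7 + 6 + 5 + 4 + 3 + 2 + 1 + 0
= 190

190


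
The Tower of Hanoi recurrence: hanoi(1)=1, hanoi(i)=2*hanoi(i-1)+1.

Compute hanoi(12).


hanoi(12) = 2 * hanoi(11) + 1
hanoi(11) = 2 * hanoi(10) + 1
hanoi(10) = 2 * hanoi(9) + 1
hanoi(9) = 2 * hanoi(8) + 1
hanoi(8) = 2 * hanoi(7) + 1
hanoi(7) = 2 * hanoi(6) + 1
hanoi(6) = 2 * hanoi(5) + 1
hanoi(5) = 2 * hanoi(4) + 1
hanoi(4) = 2 * hanoi(3) + 1
hanoi(3) = 2 * hanoi(2) + 1
hanoi(2) = 2 * hanoi(1) + 1
hanoi(1) = 1  (base case)
hanoi(2) = 2 * 1 + 1 = 3
hanoi(3) = 2 * 3 + 1 = 7
hanoi(4) = 2 * 7 + 1 = 15
hanoi(5) = 2 * 15 + 1 = 31
hanoi(6) = 2 * 31 + 1 = 63
hanoi(7) = 2 * 63 + 1 = 127
hanoi(8) = 2 * 127 + 1 = 255
hanoi(9) = 2 * 255 + 1 = 511
hanoi(10) = 2 * 511 + 1 = 1023
hanoi(11) = 2 * 1023 + 1 = 2047
hanoi(12) = 2 * 2047 + 1 = 4095

4095


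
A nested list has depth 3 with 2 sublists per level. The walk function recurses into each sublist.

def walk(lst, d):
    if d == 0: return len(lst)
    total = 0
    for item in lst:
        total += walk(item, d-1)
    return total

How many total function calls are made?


At depth 0 (root): 1 call
At depth 1: each of 1 parents calls walk on 2 children = 2 calls
At depth 2: each of 2 parents calls walk on 2 children = 4 calls
At depth 3: each of 4 parents calls walk on 2 children = 8 calls
Total: 1 + 2 + 4 + 8 = 15

15


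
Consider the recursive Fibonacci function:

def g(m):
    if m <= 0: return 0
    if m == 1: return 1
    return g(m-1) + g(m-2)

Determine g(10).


Computing g(10) bottom-up:
g(0) = 0
g(1) = 1
g(2) = g(1) + g(0) = 1 + 0 = 1
g(3) = g(2) + g(1) = 1 + 1 = 2
g(4) = g(3) + g(2) = 2 + 1 = 3
g(5) = g(4) + g(3) = 3 + 2 = 5
g(6) = g(5) + g(4) = 5 + 3 = 8
g(7) = g(6) + g(5) = 8 + 5 = 13
g(8) = g(7) + g(6) = 13 + 8 = 21
g(9) = g(8) + g(7) = 21 + 13 = 34
g(10) = g(9) + g(8) = 34 + 21 = 55

55


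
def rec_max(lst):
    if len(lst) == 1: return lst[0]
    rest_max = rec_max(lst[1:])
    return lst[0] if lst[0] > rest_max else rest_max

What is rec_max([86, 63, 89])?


rec_max([86, 63, 89]): compare 86 with rec_max([63, 89])
rec_max([63, 89]): compare 63 with rec_max([89])
rec_max([89]) = 89  (base case)
Compare 63 with 89 -> 89
Compare 86 with 89 -> 89

89


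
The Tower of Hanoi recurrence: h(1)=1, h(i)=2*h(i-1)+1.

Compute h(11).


h(11) = 2 * h(10) + 1
h(10) = 2 * h(9) + 1
h(9) = 2 * h(8) + 1
h(8) = 2 * h(7) + 1
h(7) = 2 * h(6) + 1
h(6) = 2 * h(5) + 1
h(5) = 2 * h(4) + 1
h(4) = 2 * h(3) + 1
h(3) = 2 * h(2) + 1
h(2) = 2 * h(1) + 1
h(1) = 1  (base case)
h(2) = 2 * 1 + 1 = 3
h(3) = 2 * 3 + 1 = 7
h(4) = 2 * 7 + 1 = 15
h(5) = 2 * 15 + 1 = 31
h(6) = 2 * 31 + 1 = 63
h(7) = 2 * 63 + 1 = 127
h(8) = 2 * 127 + 1 = 255
h(9) = 2 * 255 + 1 = 511
h(10) = 2 * 511 + 1 = 1023
h(11) = 2 * 1023 + 1 = 2047

2047


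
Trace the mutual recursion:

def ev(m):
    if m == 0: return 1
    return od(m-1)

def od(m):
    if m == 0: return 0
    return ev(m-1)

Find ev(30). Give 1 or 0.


ev(30) = od(29)
od(29) = ev(28)
ev(28) = od(27)
od(27) = ev(26)
ev(26) = od(25)
od(25) = ev(24)
ev(24) = od(23)
od(23) = ev(22)
ev(22) = od(21)
od(21) = ev(20)
ev(20) = od(19)
od(19) = ev(18)
ev(18) = od(17)
od(17) = ev(16)
ev(16) = od(15)
od(15) = ev(14)
ev(14) = od(13)
od(13) = ev(12)
ev(12) = od(11)
od(11) = ev(10)
ev(10) = od(9)
od(9) = ev(8)
ev(8) = od(7)
od(7) = ev(6)
ev(6) = od(5)
od(5) = ev(4)
ev(4) = od(3)
od(3) = ev(2)
ev(2) = od(1)
od(1) = ev(0)
ev(0) = 1  (base case)
Result: 1

1


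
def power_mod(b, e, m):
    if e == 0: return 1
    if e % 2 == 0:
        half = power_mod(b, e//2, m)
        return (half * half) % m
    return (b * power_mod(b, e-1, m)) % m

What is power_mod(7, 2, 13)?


power_mod(7, 2, 13): e is even, compute power_mod(7, 1, 13)
  power_mod(7, 1, 13): e is odd, compute power_mod(7, 0, 13)
    power_mod(7, 0, 13) = 1
  (7 * 1) % 13 = 7
half=7, (7*7) % 13 = 10

10


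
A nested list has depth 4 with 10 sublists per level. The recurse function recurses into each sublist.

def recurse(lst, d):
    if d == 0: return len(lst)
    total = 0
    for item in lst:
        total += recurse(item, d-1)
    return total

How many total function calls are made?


At depth 0 (root): 1 call
At depth 1: each of 1 parents calls recurse on 10 children = 10 calls
At depth 2: each of 10 parents calls recurse on 10 children = 100 calls
At depth 3: each of 100 parents calls recurse on 10 children = 1000 calls
At depth 4: each of 1000 parents calls recurse on 10 children = 10000 calls
Total: 1 + 10 + 100 + 1000 + 10000 = 11111

11111


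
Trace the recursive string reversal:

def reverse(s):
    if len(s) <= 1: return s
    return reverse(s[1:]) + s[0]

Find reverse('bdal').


reverse('bdal') = reverse('dal') + 'b'
reverse('dal') = reverse('al') + 'd'
reverse('al') = reverse('l') + 'a'
reverse('l') = 'l'  (base case)
Concatenating: 'l' + 'a' + 'd' + 'b' = 'ladb'

ladb


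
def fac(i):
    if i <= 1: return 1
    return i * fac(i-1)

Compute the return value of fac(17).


fac(17)
= 17 * fac(16)
= 17 * 16 * fac(15)
= 17 * 16 * 15 * fac(14)
= 17 * 16 * 15 * 14 * fac(13)
= 17 * 16 * 15 * 14 * 13 * fac(12)
= 17 * 16 * 15 * 14 * 13 * 12 * fac(11)
= 17 * 16 * 15 * 14 * 13 * 12 * 11 * fac(10)
= 17 * 16 * 15 * 14 * 13 * 12 * 11 * 10 * fac(9)
= 17 * 16 * 15 * 14 * 13 * 12 * 11 * 10 * 9 * fac(8)
= 17 * 16 * 15 * 14 * 13 * 12 * 11 * 10 * 9 * 8 * fac(7)
= 17 * 16 * 15 * 14 * 13 * 12 * 11 * 10 * 9 * 8 * 7 * fac(6)
= 17 * 16 * 15 * 14 * 13 * 12 * 11 * 10 * 9 * 8 * 7 * 6 * fac(5)
= 17 * 16 * 15 * 14 * 13 * 12 * 11 * 10 * 9 * 8 * 7 * 6 * 5 * fac(4)
= 17 * 16 * 15 * 14 * 13 * 12 * 11 * 10 * 9 * 8 * 7 * 6 * 5 * 4 * fac(3)
= 17 * 16 * 15 * 14 * 13 * 12 * 11 * 10 * 9 * 8 * 7 * 6 * 5 * 4 * 3 * fac(2)
= 17 * 16 * 15 * 14 * 13 * 12 * 11 * 10 * 9 * 8 * 7 * 6 * 5 * 4 * 3 * 2 * fac(1)
= 17 * 16 * 15 * 14 * 13 * 12 * 11 * 10 * 9 * 8 * 7 * 6 * 5 * 4 * 3 * 2 * 1
= 355687428096000

355687428096000


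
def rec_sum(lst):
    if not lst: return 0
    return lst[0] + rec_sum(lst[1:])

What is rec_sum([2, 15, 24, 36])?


rec_sum([2, 15, 24, 36]) = 2 + rec_sum([15, 24, 36])
rec_sum([15, 24, 36]) = 15 + rec_sum([24, 36])
rec_sum([24, 36]) = 24 + rec_sum([36])
rec_sum([36]) = 36 + rec_sum([])
rec_sum([]) = 0  (base case)
Total: 2 + 15 + 24 + 36 + 0 = 77

77


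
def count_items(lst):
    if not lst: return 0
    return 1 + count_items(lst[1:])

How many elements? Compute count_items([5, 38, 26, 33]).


count_items([5, 38, 26, 33]) = 1 + count_items([38, 26, 33])
count_items([38, 26, 33]) = 1 + count_items([26, 33])
count_items([26, 33]) = 1 + count_items([33])
count_items([33]) = 1 + count_items([])
count_items([]) = 0  (base case)
Unwinding: 1 + 1 + 1 + 1 + 0 = 4

4


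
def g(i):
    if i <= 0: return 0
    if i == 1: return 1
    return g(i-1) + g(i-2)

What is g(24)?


Computing g(24) bottom-up:
g(0) = 0
g(1) = 1
g(2) = g(1) + g(0) = 1 + 0 = 1
g(3) = g(2) + g(1) = 1 + 1 = 2
g(4) = g(3) + g(2) = 2 + 1 = 3
g(5) = g(4) + g(3) = 3 + 2 = 5
g(6) = g(5) + g(4) = 5 + 3 = 8
g(7) = g(6) + g(5) = 8 + 5 = 13
g(8) = g(7) + g(6) = 13 + 8 = 21
g(9) = g(8) + g(7) = 21 + 13 = 34
g(10) = g(9) + g(8) = 34 + 21 = 55
g(11) = g(10) + g(9) = 55 + 34 = 89
g(12) = g(11) + g(10) = 89 + 55 = 144
g(13) = g(12) + g(11) = 144 + 89 = 233
g(14) = g(13) + g(12) = 233 + 144 = 377
g(15) = g(14) + g(13) = 377 + 233 = 610
g(16) = g(15) + g(14) = 610 + 377 = 987
g(17) = g(16) + g(15) = 987 + 610 = 1597
g(18) = g(17) + g(16) = 1597 + 987 = 2584
g(19) = g(18) + g(17) = 2584 + 1597 = 4181
g(20) = g(19) + g(18) = 4181 + 2584 = 6765
g(21) = g(20) + g(19) = 6765 + 4181 = 10946
g(22) = g(21) + g(20) = 10946 + 6765 = 17711
g(23) = g(22) + g(21) = 17711 + 10946 = 28657
g(24) = g(23) + g(22) = 28657 + 17711 = 46368

46368


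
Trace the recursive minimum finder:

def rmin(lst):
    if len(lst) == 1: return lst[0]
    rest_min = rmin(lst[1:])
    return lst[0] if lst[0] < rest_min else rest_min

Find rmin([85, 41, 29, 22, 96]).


rmin([85, 41, 29, 22, 96]): compare 85 with rmin([41, 29, 22, 96])
rmin([41, 29, 22, 96]): compare 41 with rmin([29, 22, 96])
rmin([29, 22, 96]): compare 29 with rmin([22, 96])
rmin([22, 96]): compare 22 with rmin([96])
rmin([96]) = 96  (base case)
Compare 22 with 96 -> 22
Compare 29 with 22 -> 22
Compare 41 with 22 -> 22
Compare 85 with 22 -> 22

22


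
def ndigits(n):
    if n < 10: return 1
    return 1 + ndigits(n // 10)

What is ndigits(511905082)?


ndigits(511905082) = 1 + ndigits(51190508)
ndigits(51190508) = 1 + ndigits(5119050)
ndigits(5119050) = 1 + ndigits(511905)
ndigits(511905) = 1 + ndigits(51190)
ndigits(51190) = 1 + ndigits(5119)
ndigits(5119) = 1 + ndigits(511)
ndigits(511) = 1 + ndigits(51)
ndigits(51) = 1 + ndigits(5)
ndigits(5) = 1  (base case: 5 < 10)
Unwinding: 1 + 1 + 1 + 1 + 1 + 1 + 1 + 1 + 1 = 9

9


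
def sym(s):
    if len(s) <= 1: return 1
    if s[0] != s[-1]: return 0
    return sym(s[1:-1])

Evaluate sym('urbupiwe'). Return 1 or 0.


sym('urbupiwe'): s[0]='u' != s[-1]='e' -> return 0
Result: 0 (not a palindrome)

0


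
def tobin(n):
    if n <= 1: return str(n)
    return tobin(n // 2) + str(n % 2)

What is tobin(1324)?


tobin(1324) = tobin(662) + '0'
tobin(662) = tobin(331) + '0'
tobin(331) = tobin(165) + '1'
tobin(165) = tobin(82) + '1'
tobin(82) = tobin(41) + '0'
tobin(41) = tobin(20) + '1'
tobin(20) = tobin(10) + '0'
tobin(10) = tobin(5) + '0'
tobin(5) = tobin(2) + '1'
tobin(2) = tobin(1) + '0'
tobin(1) = '1'  (base case)
Concatenating: '1' + '0' + '1' + '0' + '0' + '1' + '0' + '1' + '1' + '0' + '0' = '10100101100'

10100101100


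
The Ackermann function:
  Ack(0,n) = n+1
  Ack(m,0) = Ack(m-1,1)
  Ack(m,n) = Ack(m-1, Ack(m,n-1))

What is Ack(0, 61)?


Ack(0, 61) = 62
Result: Ack(0, 61) = 62

62


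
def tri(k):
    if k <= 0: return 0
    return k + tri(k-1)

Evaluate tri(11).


tri(11)
= 11 + 10 + 9 + 8 + 7 + 6 + 5 + 4 + 3 + 2 + 1 + tri(0)
= 11 + 10 + 9 + 8 + 7 + 6 + 5 + 4 + 3 + 2 + 1 + 0
= 66

66


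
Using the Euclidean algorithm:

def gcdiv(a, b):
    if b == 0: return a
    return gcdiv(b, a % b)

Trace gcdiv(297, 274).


gcdiv(297, 274) = gcdiv(274, 23)
gcdiv(274, 23) = gcdiv(23, 21)
gcdiv(23, 21) = gcdiv(21, 2)
gcdiv(21, 2) = gcdiv(2, 1)
gcdiv(2, 1) = gcdiv(1, 0)
gcdiv(1, 0) = 1  (base case)

1


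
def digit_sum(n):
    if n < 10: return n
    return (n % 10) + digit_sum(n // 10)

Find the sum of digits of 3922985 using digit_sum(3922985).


digit_sum(3922985) = 5 + digit_sum(392298)
digit_sum(392298) = 8 + digit_sum(39229)
digit_sum(39229) = 9 + digit_sum(3922)
digit_sum(3922) = 2 + digit_sum(392)
digit_sum(392) = 2 + digit_sum(39)
digit_sum(39) = 9 + digit_sum(3)
digit_sum(3) = 3  (base case)
Total: 5 + 8 + 9 + 2 + 2 + 9 + 3 = 38

38


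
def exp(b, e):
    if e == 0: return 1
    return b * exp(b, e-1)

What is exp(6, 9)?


exp(6, 9)
= 6 * exp(6, 8)
= 6 * 6 * exp(6, 7)
= 6 * 6 * 6 * exp(6, 6)
= 6 * 6 * 6 * 6 * exp(6, 5)
= 6 * 6 * 6 * 6 * 6 * exp(6, 4)
= 6 * 6 * 6 * 6 * 6 * 6 * exp(6, 3)
= 6 * 6 * 6 * 6 * 6 * 6 * 6 * exp(6, 2)
= 6 * 6 * 6 * 6 * 6 * 6 * 6 * 6 * exp(6, 1)
= 6 * 6 * 6 * 6 * 6 * 6 * 6 * 6 * 6 * exp(6, 0)
= 6 * 6 * 6 * 6 * 6 * 6 * 6 * 6 * 6 * 1
= 10077696

10077696


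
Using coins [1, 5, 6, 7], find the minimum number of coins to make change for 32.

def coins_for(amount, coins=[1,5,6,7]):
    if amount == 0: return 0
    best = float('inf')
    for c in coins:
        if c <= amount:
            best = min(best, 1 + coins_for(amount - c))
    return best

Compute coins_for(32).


Building up with DP:
coins_for(0) = 0
coins_for(1) = min(1+coins_for(0)=1+0=1) = 1
coins_for(2) = min(1+coins_for(1)=1+1=2) = 2
coins_for(3) = min(1+coins_for(2)=1+2=3) = 3
coins_for(4) = min(1+coins_for(3)=1+3=4) = 4
coins_for(5) = min(1+coins_for(4)=1+4=5, 1+coins_for(0)=1+0=1) = 1
coins_for(6) = min(1+coins_for(5)=1+1=2, 1+coins_for(1)=1+1=2, 1+coins_for(0)=1+0=1) = 1
coins_for(7) = min(1+coins_for(6)=1+1=2, 1+coins_for(2)=1+2=3, 1+coins_for(1)=1+1=2, 1+coins_for(0)=1+0=1) = 1
coins_for(8) = min(1+coins_for(7)=1+1=2, 1+coins_for(3)=1+3=4, 1+coins_for(2)=1+2=3, 1+coins_for(1)=1+1=2) = 2
coins_for(9) = min(1+coins_for(8)=1+2=3, 1+coins_for(4)=1+4=5, 1+coins_for(3)=1+3=4, 1+coins_for(2)=1+2=3) = 3
coins_for(10) = min(1+coins_for(9)=1+3=4, 1+coins_for(5)=1+1=2, 1+coins_for(4)=1+4=5, 1+coins_for(3)=1+3=4) = 2
coins_for(11) = min(1+coins_for(10)=1+2=3, 1+coins_for(6)=1+1=2, 1+coins_for(5)=1+1=2, 1+coins_for(4)=1+4=5) = 2
coins_for(12) = min(1+coins_for(11)=1+2=3, 1+coins_for(7)=1+1=2, 1+coins_for(6)=1+1=2, 1+coins_for(5)=1+1=2) = 2
coins_for(13) = min(1+coins_for(12)=1+2=3, 1+coins_for(8)=1+2=3, 1+coins_for(7)=1+1=2, 1+coins_for(6)=1+1=2) = 2
coins_for(14) = min(1+coins_for(13)=1+2=3, 1+coins_for(9)=1+3=4, 1+coins_for(8)=1+2=3, 1+coins_for(7)=1+1=2) = 2
coins_for(15) = min(1+coins_for(14)=1+2=3, 1+coins_for(10)=1+2=3, 1+coins_for(9)=1+3=4, 1+coins_for(8)=1+2=3) = 3
coins_for(16) = min(1+coins_for(15)=1+3=4, 1+coins_for(11)=1+2=3, 1+coins_for(10)=1+2=3, 1+coins_for(9)=1+3=4) = 3
coins_for(17) = min(1+coins_for(16)=1+3=4, 1+coins_for(12)=1+2=3, 1+coins_for(11)=1+2=3, 1+coins_for(10)=1+2=3) = 3
coins_for(18) = min(1+coins_for(17)=1+3=4, 1+coins_for(13)=1+2=3, 1+coins_for(12)=1+2=3, 1+coins_for(11)=1+2=3) = 3
coins_for(19) = min(1+coins_for(18)=1+3=4, 1+coins_for(14)=1+2=3, 1+coins_for(13)=1+2=3, 1+coins_for(12)=1+2=3) = 3
coins_for(20) = min(1+coins_for(19)=1+3=4, 1+coins_for(15)=1+3=4, 1+coins_for(14)=1+2=3, 1+coins_for(13)=1+2=3) = 3
coins_for(21) = min(1+coins_for(20)=1+3=4, 1+coins_for(16)=1+3=4, 1+coins_for(15)=1+3=4, 1+coins_for(14)=1+2=3) = 3
coins_for(22) = min(1+coins_for(21)=1+3=4, 1+coins_for(17)=1+3=4, 1+coins_for(16)=1+3=4, 1+coins_for(15)=1+3=4) = 4
coins_for(23) = min(1+coins_for(22)=1+4=5, 1+coins_for(18)=1+3=4, 1+coins_for(17)=1+3=4, 1+coins_for(16)=1+3=4) = 4
coins_for(24) = min(1+coins_for(23)=1+4=5, 1+coins_for(19)=1+3=4, 1+coins_for(18)=1+3=4, 1+coins_for(17)=1+3=4) = 4
coins_for(25) = min(1+coins_for(24)=1+4=5, 1+coins_for(20)=1+3=4, 1+coins_for(19)=1+3=4, 1+coins_for(18)=1+3=4) = 4
coins_for(26) = min(1+coins_for(25)=1+4=5, 1+coins_for(21)=1+3=4, 1+coins_for(20)=1+3=4, 1+coins_for(19)=1+3=4) = 4
coins_for(27) = min(1+coins_for(26)=1+4=5, 1+coins_for(22)=1+4=5, 1+coins_for(21)=1+3=4, 1+coins_for(20)=1+3=4) = 4
coins_for(28) = min(1+coins_for(27)=1+4=5, 1+coins_for(23)=1+4=5, 1+coins_for(22)=1+4=5, 1+coins_for(21)=1+3=4) = 4
coins_for(29) = min(1+coins_for(28)=1+4=5, 1+coins_for(24)=1+4=5, 1+coins_for(23)=1+4=5, 1+coins_for(22)=1+4=5) = 5
coins_for(30) = min(1+coins_for(29)=1+5=6, 1+coins_for(25)=1+4=5, 1+coins_for(24)=1+4=5, 1+coins_for(23)=1+4=5) = 5
coins_for(31) = min(1+coins_for(30)=1+5=6, 1+coins_for(26)=1+4=5, 1+coins_for(25)=1+4=5, 1+coins_for(24)=1+4=5) = 5
coins_for(32) = min(1+coins_for(31)=1+5=6, 1+coins_for(27)=1+4=5, 1+coins_for(26)=1+4=5, 1+coins_for(25)=1+4=5) = 5

5


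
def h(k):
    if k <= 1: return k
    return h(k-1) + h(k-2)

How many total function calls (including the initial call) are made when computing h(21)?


Let C(n) = total calls for h(n)
C(0) = 1, C(1) = 1
C(2) = 1 + C(1) + C(0) = 1 + 1 + 1 = 3
C(3) = 1 + C(2) + C(1) = 1 + 3 + 1 = 5
C(4) = 1 + C(3) + C(2) = 1 + 5 + 3 = 9
C(5) = 1 + C(4) + C(3) = 1 + 9 + 5 = 15
C(6) = 1 + C(5) + C(4) = 1 + 15 + 9 = 25
C(7) = 1 + C(6) + C(5) = 1 + 25 + 15 = 41
C(8) = 1 + C(7) + C(6) = 1 + 41 + 25 = 67
C(9) = 1 + C(8) + C(7) = 1 + 67 + 41 = 109
C(10) = 1 + C(9) + C(8) = 1 + 109 + 67 = 177
C(11) = 1 + C(10) + C(9) = 1 + 177 + 109 = 287
C(12) = 1 + C(11) + C(10) = 1 + 287 + 177 = 465
C(13) = 1 + C(12) + C(11) = 1 + 465 + 287 = 753
C(14) = 1 + C(13) + C(12) = 1 + 753 + 465 = 1219
C(15) = 1 + C(14) + C(13) = 1 + 1219 + 753 = 1973
C(16) = 1 + C(15) + C(14) = 1 + 1973 + 1219 = 3193
C(17) = 1 + C(16) + C(15) = 1 + 3193 + 1973 = 5167
C(18) = 1 + C(17) + C(16) = 1 + 5167 + 3193 = 8361
C(19) = 1 + C(18) + C(17) = 1 + 8361 + 5167 = 13529
C(20) = 1 + C(19) + C(18) = 1 + 13529 + 8361 = 21891
C(21) = 1 + C(20) + C(19) = 1 + 21891 + 13529 = 35421

35421


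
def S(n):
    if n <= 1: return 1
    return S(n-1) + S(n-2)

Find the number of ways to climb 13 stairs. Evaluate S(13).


Building up from base cases:
S(0) = 1
S(1) = 1
S(2) = S(1) + S(0) = 1 + 1 = 2
S(3) = S(2) + S(1) = 2 + 1 = 3
S(4) = S(3) + S(2) = 3 + 2 = 5
S(5) = S(4) + S(3) = 5 + 3 = 8
S(6) = S(5) + S(4) = 8 + 5 = 13
S(7) = S(6) + S(5) = 13 + 8 = 21
S(8) = S(7) + S(6) = 21 + 13 = 34
S(9) = S(8) + S(7) = 34 + 21 = 55
S(10) = S(9) + S(8) = 55 + 34 = 89
S(11) = S(10) + S(9) = 89 + 55 = 144
S(12) = S(11) + S(10) = 144 + 89 = 233
S(13) = S(12) + S(11) = 233 + 144 = 377

377


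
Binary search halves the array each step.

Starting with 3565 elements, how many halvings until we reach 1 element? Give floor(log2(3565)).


3565 / 2 = 1782
1782 / 2 = 891
891 / 2 = 445
445 / 2 = 222
222 / 2 = 111
111 / 2 = 55
55 / 2 = 27
27 / 2 = 13
13 / 2 = 6
6 / 2 = 3
3 / 2 = 1
Reached 1 after 11 halvings

11


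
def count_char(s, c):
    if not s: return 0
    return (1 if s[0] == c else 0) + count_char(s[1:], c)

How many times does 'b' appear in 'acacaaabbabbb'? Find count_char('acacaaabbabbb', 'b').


s[0]='a' != 'b' -> 0
s[0]='c' != 'b' -> 0
s[0]='a' != 'b' -> 0
s[0]='c' != 'b' -> 0
s[0]='a' != 'b' -> 0
s[0]='a' != 'b' -> 0
s[0]='a' != 'b' -> 0
s[0]='b' == 'b' -> 1
s[0]='b' == 'b' -> 1
s[0]='a' != 'b' -> 0
s[0]='b' == 'b' -> 1
s[0]='b' == 'b' -> 1
s[0]='b' == 'b' -> 1
Sum: 0 + 0 + 0 + 0 + 0 + 0 + 0 + 1 + 1 + 0 + 1 + 1 + 1 = 5

5


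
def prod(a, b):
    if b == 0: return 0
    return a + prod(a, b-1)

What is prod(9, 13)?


prod(9, 13) = 9 + prod(9, 12)
prod(9, 12) = 9 + prod(9, 11)
prod(9, 11) = 9 + prod(9, 10)
prod(9, 10) = 9 + prod(9, 9)
prod(9, 9) = 9 + prod(9, 8)
prod(9, 8) = 9 + prod(9, 7)
prod(9, 7) = 9 + prod(9, 6)
prod(9, 6) = 9 + prod(9, 5)
prod(9, 5) = 9 + prod(9, 4)
prod(9, 4) = 9 + prod(9, 3)
prod(9, 3) = 9 + prod(9, 2)
prod(9, 2) = 9 + prod(9, 1)
prod(9, 1) = 9 + prod(9, 0)
prod(9, 0) = 0  (base case)
Total: 9 + 9 + 9 + 9 + 9 + 9 + 9 + 9 + 9 + 9 + 9 + 9 + 9 + 0 = 117

117


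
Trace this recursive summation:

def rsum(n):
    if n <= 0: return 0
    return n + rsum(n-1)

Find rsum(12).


rsum(12)
= 12 + 11 + 10 + 9 + 8 + 7 + 6 + 5 + 4 + 3 + 2 + 1 + rsum(0)
= 12 + 11 + 10 + 9 + 8 + 7 + 6 + 5 + 4 + 3 + 2 + 1 + 0
= 78

78


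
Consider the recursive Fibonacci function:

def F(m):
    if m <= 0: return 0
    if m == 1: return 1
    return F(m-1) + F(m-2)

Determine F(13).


Computing F(13) bottom-up:
F(0) = 0
F(1) = 1
F(2) = F(1) + F(0) = 1 + 0 = 1
F(3) = F(2) + F(1) = 1 + 1 = 2
F(4) = F(3) + F(2) = 2 + 1 = 3
F(5) = F(4) + F(3) = 3 + 2 = 5
F(6) = F(5) + F(4) = 5 + 3 = 8
F(7) = F(6) + F(5) = 8 + 5 = 13
F(8) = F(7) + F(6) = 13 + 8 = 21
F(9) = F(8) + F(7) = 21 + 13 = 34
F(10) = F(9) + F(8) = 34 + 21 = 55
F(11) = F(10) + F(9) = 55 + 34 = 89
F(12) = F(11) + F(10) = 89 + 55 = 144
F(13) = F(12) + F(11) = 144 + 89 = 233

233


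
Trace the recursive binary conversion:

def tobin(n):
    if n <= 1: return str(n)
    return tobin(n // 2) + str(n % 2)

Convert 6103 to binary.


tobin(6103) = tobin(3051) + '1'
tobin(3051) = tobin(1525) + '1'
tobin(1525) = tobin(762) + '1'
tobin(762) = tobin(381) + '0'
tobin(381) = tobin(190) + '1'
tobin(190) = tobin(95) + '0'
tobin(95) = tobin(47) + '1'
tobin(47) = tobin(23) + '1'
tobin(23) = tobin(11) + '1'
tobin(11) = tobin(5) + '1'
tobin(5) = tobin(2) + '1'
tobin(2) = tobin(1) + '0'
tobin(1) = '1'  (base case)
Concatenating: '1' + '0' + '1' + '1' + '1' + '1' + '1' + '0' + '1' + '0' + '1' + '1' + '1' = '1011111010111'

1011111010111


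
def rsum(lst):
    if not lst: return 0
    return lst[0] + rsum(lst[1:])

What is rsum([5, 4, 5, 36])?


rsum([5, 4, 5, 36]) = 5 + rsum([4, 5, 36])
rsum([4, 5, 36]) = 4 + rsum([5, 36])
rsum([5, 36]) = 5 + rsum([36])
rsum([36]) = 36 + rsum([])
rsum([]) = 0  (base case)
Total: 5 + 4 + 5 + 36 + 0 = 50

50


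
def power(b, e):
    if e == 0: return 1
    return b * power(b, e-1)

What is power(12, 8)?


power(12, 8)
= 12 * power(12, 7)
= 12 * 12 * power(12, 6)
= 12 * 12 * 12 * power(12, 5)
= 12 * 12 * 12 * 12 * power(12, 4)
= 12 * 12 * 12 * 12 * 12 * power(12, 3)
= 12 * 12 * 12 * 12 * 12 * 12 * power(12, 2)
= 12 * 12 * 12 * 12 * 12 * 12 * 12 * power(12, 1)
= 12 * 12 * 12 * 12 * 12 * 12 * 12 * 12 * power(12, 0)
= 12 * 12 * 12 * 12 * 12 * 12 * 12 * 12 * 1
= 429981696

429981696


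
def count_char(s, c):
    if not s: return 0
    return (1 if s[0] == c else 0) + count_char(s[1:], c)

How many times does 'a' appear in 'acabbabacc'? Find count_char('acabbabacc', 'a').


s[0]='a' == 'a' -> 1
s[0]='c' != 'a' -> 0
s[0]='a' == 'a' -> 1
s[0]='b' != 'a' -> 0
s[0]='b' != 'a' -> 0
s[0]='a' == 'a' -> 1
s[0]='b' != 'a' -> 0
s[0]='a' == 'a' -> 1
s[0]='c' != 'a' -> 0
s[0]='c' != 'a' -> 0
Sum: 1 + 0 + 1 + 0 + 0 + 1 + 0 + 1 + 0 + 0 = 4

4


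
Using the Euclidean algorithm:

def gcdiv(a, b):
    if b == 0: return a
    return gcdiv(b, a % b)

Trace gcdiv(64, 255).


gcdiv(64, 255) = gcdiv(255, 64)
gcdiv(255, 64) = gcdiv(64, 63)
gcdiv(64, 63) = gcdiv(63, 1)
gcdiv(63, 1) = gcdiv(1, 0)
gcdiv(1, 0) = 1  (base case)

1


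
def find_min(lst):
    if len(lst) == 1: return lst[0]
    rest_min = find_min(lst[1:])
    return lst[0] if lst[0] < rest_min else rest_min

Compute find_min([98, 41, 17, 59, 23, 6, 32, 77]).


find_min([98, 41, 17, 59, 23, 6, 32, 77]): compare 98 with find_min([41, 17, 59, 23, 6, 32, 77])
find_min([41, 17, 59, 23, 6, 32, 77]): compare 41 with find_min([17, 59, 23, 6, 32, 77])
find_min([17, 59, 23, 6, 32, 77]): compare 17 with find_min([59, 23, 6, 32, 77])
find_min([59, 23, 6, 32, 77]): compare 59 with find_min([23, 6, 32, 77])
find_min([23, 6, 32, 77]): compare 23 with find_min([6, 32, 77])
find_min([6, 32, 77]): compare 6 with find_min([32, 77])
find_min([32, 77]): compare 32 with find_min([77])
find_min([77]) = 77  (base case)
Compare 32 with 77 -> 32
Compare 6 with 32 -> 6
Compare 23 with 6 -> 6
Compare 59 with 6 -> 6
Compare 17 with 6 -> 6
Compare 41 with 6 -> 6
Compare 98 with 6 -> 6

6


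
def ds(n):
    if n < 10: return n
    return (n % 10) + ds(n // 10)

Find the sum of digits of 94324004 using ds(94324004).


ds(94324004) = 4 + ds(9432400)
ds(9432400) = 0 + ds(943240)
ds(943240) = 0 + ds(94324)
ds(94324) = 4 + ds(9432)
ds(9432) = 2 + ds(943)
ds(943) = 3 + ds(94)
ds(94) = 4 + ds(9)
ds(9) = 9  (base case)
Total: 4 + 0 + 0 + 4 + 2 + 3 + 4 + 9 = 26

26


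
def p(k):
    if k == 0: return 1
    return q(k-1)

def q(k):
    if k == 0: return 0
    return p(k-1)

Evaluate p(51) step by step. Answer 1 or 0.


p(51) = q(50)
q(50) = p(49)
p(49) = q(48)
q(48) = p(47)
p(47) = q(46)
q(46) = p(45)
p(45) = q(44)
q(44) = p(43)
p(43) = q(42)
q(42) = p(41)
p(41) = q(40)
q(40) = p(39)
p(39) = q(38)
q(38) = p(37)
p(37) = q(36)
q(36) = p(35)
p(35) = q(34)
q(34) = p(33)
p(33) = q(32)
q(32) = p(31)
p(31) = q(30)
q(30) = p(29)
p(29) = q(28)
q(28) = p(27)
p(27) = q(26)
q(26) = p(25)
p(25) = q(24)
q(24) = p(23)
p(23) = q(22)
q(22) = p(21)
p(21) = q(20)
q(20) = p(19)
p(19) = q(18)
q(18) = p(17)
p(17) = q(16)
q(16) = p(15)
p(15) = q(14)
q(14) = p(13)
p(13) = q(12)
q(12) = p(11)
p(11) = q(10)
q(10) = p(9)
p(9) = q(8)
q(8) = p(7)
p(7) = q(6)
q(6) = p(5)
p(5) = q(4)
q(4) = p(3)
p(3) = q(2)
q(2) = p(1)
p(1) = q(0)
q(0) = 0  (base case)
Result: 0

0
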